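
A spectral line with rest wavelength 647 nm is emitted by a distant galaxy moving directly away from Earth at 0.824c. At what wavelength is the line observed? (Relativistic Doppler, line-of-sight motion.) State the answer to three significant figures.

2080 nm

Relativistic Doppler for wavelength: λ_obs = λ_src · √((1+β)/(1−β)).
With β = 0.824: factor = √(1.824/0.176) = 3.2193.
λ_obs = 647 × 3.2193 = 2080 nm.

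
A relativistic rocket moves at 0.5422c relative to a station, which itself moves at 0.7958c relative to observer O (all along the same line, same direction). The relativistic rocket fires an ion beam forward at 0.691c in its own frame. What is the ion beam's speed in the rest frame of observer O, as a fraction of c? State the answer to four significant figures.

0.9877c

Apply u = (u'+v)/(1+u'v) twice. Ion beam in the station frame: (0.691+0.5422)/(1+0.691·0.5422) = 1.2332/1.3746602 = 0.89709c.
That velocity, transformed to the rest frame of observer O: (0.89709+0.7958)/(1+0.89709·0.7958) = 1.69289/1.713904222 = 0.98774c.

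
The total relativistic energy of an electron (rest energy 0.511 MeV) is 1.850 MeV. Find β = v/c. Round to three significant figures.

Total energy E = γmc² gives γ = 1.850/0.511 = 3.6204.
Hence β = √(1 − 1/γ²) = √(1 − 0.0762934) = √0.9237066 = 0.961.

0.961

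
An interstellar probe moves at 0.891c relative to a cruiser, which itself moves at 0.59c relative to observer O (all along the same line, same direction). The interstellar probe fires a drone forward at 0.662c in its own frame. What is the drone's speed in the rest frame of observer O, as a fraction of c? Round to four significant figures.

First combine the drone and interstellar probe (S''→S'): u₁ = (0.662 + 0.891)/(1 + 0.662×0.891) = 1.553/1.589842 = 0.97683.
Then combine with the cruiser (S'→S): u = (0.97683 + 0.59)/(1 + 0.97683×0.59) = 1.56683/1.5763297 = 0.99397.

0.9940c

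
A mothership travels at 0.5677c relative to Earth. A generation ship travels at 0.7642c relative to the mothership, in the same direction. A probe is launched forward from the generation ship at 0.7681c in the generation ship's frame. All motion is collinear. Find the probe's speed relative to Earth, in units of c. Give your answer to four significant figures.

0.9904c

Compose velocities in two stages. Stage 1 (into S'): u₁ = (0.7681+0.7642)/(1+0.7681×0.7642) = 0.96554.
Stage 2 (into S): u = (0.96554+0.5677)/(1+0.96554×0.5677) = 0.99038, so the speed is 0.9904c.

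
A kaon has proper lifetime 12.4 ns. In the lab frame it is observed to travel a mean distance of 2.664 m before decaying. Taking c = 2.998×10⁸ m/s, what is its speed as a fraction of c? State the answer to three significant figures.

d = βγcτ ⇒ βγ = d/(cτ) = 2.664 m / (3.71752 m) = 0.71661.
β = (βγ)/√(1+(βγ)²) = 0.71661/√1.51353 = 0.582.

0.582c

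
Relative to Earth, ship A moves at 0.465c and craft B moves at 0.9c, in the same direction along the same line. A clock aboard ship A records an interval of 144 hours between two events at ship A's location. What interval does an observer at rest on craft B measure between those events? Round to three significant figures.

The velocity of ship A relative to craft B is (0.465 − 0.9)c / (1 − 0.465×0.9) = −0.74807c; relative speed 0.74807c.
γ for this relative speed: γ = 1/√(1 − 0.559609) = 1.5069.
The clock on ship A records proper time, so craft B measures Δt = γΔτ = 1.5069 × 144 = 217 hours.

217 hours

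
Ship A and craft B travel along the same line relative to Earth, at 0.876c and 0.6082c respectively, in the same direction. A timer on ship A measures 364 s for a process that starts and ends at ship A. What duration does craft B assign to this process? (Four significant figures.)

Transform ship A's velocity into craft B's frame: (0.876 − 0.6082)/(1 − 0.876·0.6082) = 0.2678/0.4672168, so the relative speed is 0.57318c.
γ for this relative speed: γ = 1/√(1 − 0.328535) = 1.2204.
Ship A's interval is proper; time dilation gives Δt_B = γΔτ = 1.2204 × 364 s = 444.2 s.

444.2 s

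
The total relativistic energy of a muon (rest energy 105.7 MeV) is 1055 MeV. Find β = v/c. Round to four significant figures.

γ = E/(mc²) = 1055/105.7 = 9.9811.
β = √(1 − 1/γ²) = √(1 − 0.0100379) = √0.9899621 = 0.9950.

0.9950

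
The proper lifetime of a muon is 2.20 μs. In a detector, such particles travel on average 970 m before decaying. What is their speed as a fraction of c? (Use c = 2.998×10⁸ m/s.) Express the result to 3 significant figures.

0.827c

Lab distance = (lab lifetime)·v = γτ·βc, so βγ = d/(cτ) = 970.0/(2.998×10⁸ × 2.200×10^-6) = 1.4707.
With βγ = 1.4707: γ² = 1 + (βγ)² = 3.16296, and β = (βγ)/γ = 1.4707/1.77847 = 0.827.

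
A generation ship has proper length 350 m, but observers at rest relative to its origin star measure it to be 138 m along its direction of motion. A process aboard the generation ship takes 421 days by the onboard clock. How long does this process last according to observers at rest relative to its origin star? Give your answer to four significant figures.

1068 days

From L = L₀/γ: γ = 350/138 = 2.53623.
Δt = γΔτ = 2.53623 × 421 = 1068 days.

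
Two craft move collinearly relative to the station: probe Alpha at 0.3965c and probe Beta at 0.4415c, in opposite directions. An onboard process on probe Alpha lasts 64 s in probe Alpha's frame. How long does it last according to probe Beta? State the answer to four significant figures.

91.30 s

Transform probe Alpha's velocity into probe Beta's frame: (0.3965 + 0.4415)/(1 + 0.3965·0.4415) = 0.838/1.17505475, so the relative speed is 0.71316c.
At |u| = 0.71316c, γ = (1 − 0.508597)^(−1/2) = 1.4265.
Probe Alpha's interval is proper; time dilation gives Δt_B = γΔτ = 1.4265 × 64 s = 91.30 s.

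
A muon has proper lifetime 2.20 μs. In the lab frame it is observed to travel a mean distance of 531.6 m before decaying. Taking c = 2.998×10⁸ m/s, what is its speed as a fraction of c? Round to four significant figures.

0.6275c

Let x = d/(cτ) = 531.6 m / (2.998×10⁸ m/s × 2.200×10^-6 s) = 0.80599. Since d = βγcτ, x = βγ = β/√(1−β²).
Solving: β² = x²/(1+x²) = 0.64962/1.64962 = 0.3938, so β = 0.6275.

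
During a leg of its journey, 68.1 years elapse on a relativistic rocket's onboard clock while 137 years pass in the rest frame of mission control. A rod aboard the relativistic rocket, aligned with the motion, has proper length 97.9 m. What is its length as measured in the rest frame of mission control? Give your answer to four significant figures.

The time-dilation ratio gives γ = 137/68.1 = 2.01175.
L = L₀/γ = 97.9/2.01175 = 48.66 m.

48.66 m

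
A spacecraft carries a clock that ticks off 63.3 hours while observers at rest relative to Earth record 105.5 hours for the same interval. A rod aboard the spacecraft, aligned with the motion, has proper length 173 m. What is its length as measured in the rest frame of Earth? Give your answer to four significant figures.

The time-dilation ratio gives γ = 105.5/63.3 = 1.66667.
L = L₀/γ = 173/1.66667 = 103.8 m.

103.8 m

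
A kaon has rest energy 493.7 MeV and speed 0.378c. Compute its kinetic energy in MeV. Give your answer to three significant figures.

γ = 1/√(1 − β²) = 1/√(1 − 0.142884) = 1/√0.857116 = 1/0.925806 = 1.08014.
Kinetic energy: K = (γ − 1)mc² = (1.08014 − 1) × 493.7 MeV = 0.08014 × 493.7 = 39.6 MeV.

39.6 MeV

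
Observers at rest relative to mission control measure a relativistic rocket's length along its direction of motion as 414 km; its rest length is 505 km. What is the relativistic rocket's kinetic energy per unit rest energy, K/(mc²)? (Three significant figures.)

Length contraction gives γ = L₀/L = 505/414 = 1.21981.
Since K = (γ−1)mc², K/(mc²) = 1.21981 − 1 = 0.220.

0.220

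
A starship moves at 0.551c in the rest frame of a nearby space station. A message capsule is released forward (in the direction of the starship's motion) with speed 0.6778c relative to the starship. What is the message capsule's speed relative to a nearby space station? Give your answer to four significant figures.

0.8947c

In units of c, u = (u' + v)/(1 + u'v) with u' = 0.6778 and v = 0.551.
Numerator: 0.6778 + 0.551 = 1.2288. Denominator: 1 + (0.6778)(0.551) = 1.3734678.
u = 1.2288/1.3734678 = 0.89467, so the speed is 0.8947c.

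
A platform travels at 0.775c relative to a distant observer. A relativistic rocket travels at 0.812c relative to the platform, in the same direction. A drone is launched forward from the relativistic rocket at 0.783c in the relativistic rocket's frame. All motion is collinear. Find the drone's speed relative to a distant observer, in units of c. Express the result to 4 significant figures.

0.9968c

First combine the drone and relativistic rocket (S''→S'): u₁ = (0.783 + 0.812)/(1 + 0.783×0.812) = 1.595/1.635796 = 0.97506.
Then combine with the platform (S'→S): u = (0.97506 + 0.775)/(1 + 0.97506×0.775) = 1.75006/1.7556715 = 0.9968.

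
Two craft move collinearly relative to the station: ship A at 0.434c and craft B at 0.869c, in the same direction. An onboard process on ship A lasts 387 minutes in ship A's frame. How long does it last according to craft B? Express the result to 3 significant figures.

Transform ship A's velocity into craft B's frame: (0.434 − 0.869)/(1 − 0.434·0.869) = −0.435/0.622854, so the relative speed is 0.6984c.
At |u| = 0.6984c, γ = (1 − 0.487763)^(−1/2) = 1.3972.
The clock on ship A records proper time, so craft B measures Δt = γΔτ = 1.3972 × 387 = 541 minutes.

541 minutes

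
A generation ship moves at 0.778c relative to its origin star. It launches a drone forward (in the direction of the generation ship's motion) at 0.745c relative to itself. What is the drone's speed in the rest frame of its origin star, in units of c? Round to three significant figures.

0.964c

In units of c, u = (u' + v)/(1 + u'v) with u' = 0.745 and v = 0.778.
Numerator: 0.745 + 0.778 = 1.523. Denominator: 1 + (0.745)(0.778) = 1.57961.
u = 1.523/1.57961 = 0.96416, so the speed is 0.964c.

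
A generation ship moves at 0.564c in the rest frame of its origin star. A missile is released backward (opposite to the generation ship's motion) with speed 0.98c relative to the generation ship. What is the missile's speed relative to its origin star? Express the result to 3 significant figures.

Relativistic velocity addition: u = (u' + v)/(1 + u'v/c²), with u' = −0.98c and v = 0.564c.
Numerator: −0.98 + 0.564 = −0.416. Denominator: 1 + (−0.98)(0.564) = 0.44728.
u = −0.416/0.44728 = −0.93007, so the speed is 0.930c.

0.930c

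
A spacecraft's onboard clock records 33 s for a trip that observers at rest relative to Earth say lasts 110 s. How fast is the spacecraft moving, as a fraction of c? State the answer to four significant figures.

γ = Δt/Δτ = 110/33 = 3.3333.
β = √(1 − 1/γ²) = √(1 − 0.0900018) = √0.9099982 = 0.9539.

0.9539c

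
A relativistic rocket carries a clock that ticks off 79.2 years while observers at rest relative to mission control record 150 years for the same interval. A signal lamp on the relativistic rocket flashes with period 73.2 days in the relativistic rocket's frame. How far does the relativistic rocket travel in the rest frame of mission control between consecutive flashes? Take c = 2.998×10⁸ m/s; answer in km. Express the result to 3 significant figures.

3.05×10^12 km

From Δt = γΔτ: γ = 150/79.2 = 1.89394.
β = √(1 − 1/γ²) = 0.84924. Lab-frame period = γτ = 1.89394×73.2 days = 138.64 days. Distance = βc × γτ = 0.84924 × 2.998×10⁸ m/s × 11978496 s = 3.0498×10^15 m = 3.05×10^12 km.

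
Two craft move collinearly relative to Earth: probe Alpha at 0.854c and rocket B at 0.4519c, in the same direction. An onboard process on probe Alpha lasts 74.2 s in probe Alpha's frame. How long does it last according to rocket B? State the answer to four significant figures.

Transform probe Alpha's velocity into rocket B's frame: (0.854 − 0.4519)/(1 − 0.854·0.4519) = 0.4021/0.6140774, so the relative speed is 0.6548c.
At |u| = 0.6548c, γ = (1 − 0.428763)^(−1/2) = 1.3231.
Probe Alpha's interval is proper; time dilation gives Δt_B = γΔτ = 1.3231 × 74.2 s = 98.17 s.

98.17 s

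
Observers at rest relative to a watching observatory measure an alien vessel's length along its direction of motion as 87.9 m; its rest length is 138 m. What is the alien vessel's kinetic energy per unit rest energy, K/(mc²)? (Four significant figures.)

γ = L₀/L = 138/87.9 = 1.56997.
Since K = (γ−1)mc², K/(mc²) = 1.56997 − 1 = 0.5700.

0.5700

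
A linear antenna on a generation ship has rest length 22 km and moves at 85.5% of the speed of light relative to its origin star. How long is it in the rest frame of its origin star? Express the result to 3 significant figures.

γ = 1/√(1 − β²) = 1/√(1 − 0.731025) = 1/√0.268975 = 1/0.518628 = 1.9282.
Along the direction of motion the measured length is L₀/γ = 22/1.9282 = 11.4 km.

11.4 km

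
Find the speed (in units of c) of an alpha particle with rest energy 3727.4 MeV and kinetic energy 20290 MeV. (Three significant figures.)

0.988c

K = (γ−1)mc², so γ = 1 + 20290/3727.4 = 6.4435.
Then v/c = √(1 − γ⁻²) = √(1 − 0.0240855) = √0.9759145 = 0.988.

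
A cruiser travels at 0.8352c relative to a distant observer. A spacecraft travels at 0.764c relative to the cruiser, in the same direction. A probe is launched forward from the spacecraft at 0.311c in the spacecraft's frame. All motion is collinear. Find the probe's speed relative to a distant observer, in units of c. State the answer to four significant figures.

0.9875c

Compose velocities in two stages. Stage 1 (into S'): u₁ = (0.311+0.764)/(1+0.311×0.764) = 0.86861.
Stage 2 (into S): u = (0.86861+0.8352)/(1+0.86861×0.8352) = 0.98745, so the speed is 0.9875c.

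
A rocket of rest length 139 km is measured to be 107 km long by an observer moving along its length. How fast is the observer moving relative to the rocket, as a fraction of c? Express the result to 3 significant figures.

0.638c

Length contraction gives γ = L₀/L = 139/107 = 1.2991.
β = √(1 − 1/γ²) = √0.407464 = 0.638.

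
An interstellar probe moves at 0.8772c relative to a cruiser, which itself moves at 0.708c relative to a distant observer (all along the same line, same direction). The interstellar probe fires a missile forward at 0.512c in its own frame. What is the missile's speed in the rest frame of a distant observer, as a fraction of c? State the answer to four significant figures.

0.9928c

Compose velocities in two stages. Stage 1 (into S'): u₁ = (0.512+0.8772)/(1+0.512×0.8772) = 0.95865.
Stage 2 (into S): u = (0.95865+0.708)/(1+0.95865×0.708) = 0.99281, so the speed is 0.9928c.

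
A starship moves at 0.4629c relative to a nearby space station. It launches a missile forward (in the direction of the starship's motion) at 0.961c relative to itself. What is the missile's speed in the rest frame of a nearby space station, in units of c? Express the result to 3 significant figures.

0.986c

In units of c, u = (u' + v)/(1 + u'v) with u' = 0.961 and v = 0.4629.
Numerator: 0.961 + 0.4629 = 1.4239. Denominator: 1 + (0.961)(0.4629) = 1.4448469.
u = 1.4239/1.4448469 = 0.9855, so the speed is 0.986c.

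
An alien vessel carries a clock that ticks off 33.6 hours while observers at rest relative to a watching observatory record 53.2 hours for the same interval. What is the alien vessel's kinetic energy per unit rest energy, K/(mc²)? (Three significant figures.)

The time-dilation ratio gives γ = 53.2/33.6 = 1.58333.
K/(mc²) = γ − 1 = 1.58333 − 1 = 0.583.

0.583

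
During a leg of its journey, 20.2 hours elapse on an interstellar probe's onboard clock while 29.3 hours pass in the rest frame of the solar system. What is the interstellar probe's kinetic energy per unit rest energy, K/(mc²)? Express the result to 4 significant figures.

0.4505

The time-dilation ratio gives γ = 29.3/20.2 = 1.4505.
K/(mc²) = γ − 1 = 1.4505 − 1 = 0.4505.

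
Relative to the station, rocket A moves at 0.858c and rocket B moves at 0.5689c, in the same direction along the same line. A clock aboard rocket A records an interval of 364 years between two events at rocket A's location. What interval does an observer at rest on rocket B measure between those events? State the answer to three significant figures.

441 years

Speed of rocket A in rocket B's frame: u = (v_A − v_B)/(1 − v_A v_B/c²) = (0.858 − 0.5689)/(1 − 0.858×0.5689) = 0.2891/0.5118838 = 0.56478; |u| = 0.56478c.
γ for this relative speed: γ = 1/√(1 − 0.318976) = 1.2118.
The clock on rocket A records proper time, so rocket B measures Δt = γΔτ = 1.2118 × 364 = 441 years.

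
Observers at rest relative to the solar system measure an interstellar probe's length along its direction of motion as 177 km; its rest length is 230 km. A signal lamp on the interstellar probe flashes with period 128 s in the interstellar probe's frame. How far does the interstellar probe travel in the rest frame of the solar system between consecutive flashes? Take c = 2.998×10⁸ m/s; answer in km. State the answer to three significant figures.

γ = L₀/L = 230/177 = 1.29944.
β = √(1 − 1/γ²) = 0.63857. Lab-frame period = γτ = 1.29944×128 s = 166.33 s. Distance = βc × γτ = 0.63857 × 2.998×10⁸ m/s × 166.33 s = 3.1843×10^10 m = 3.18×10^7 km.

3.18×10^7 km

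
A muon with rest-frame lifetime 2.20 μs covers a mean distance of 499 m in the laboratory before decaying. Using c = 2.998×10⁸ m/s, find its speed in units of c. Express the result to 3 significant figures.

Lab distance = (lab lifetime)·v = γτ·βc, so βγ = d/(cτ) = 499.0/(2.998×10⁸ × 2.200×10^-6) = 0.75656.
With βγ = 0.75656: γ² = 1 + (βγ)² = 1.572383, and β = (βγ)/γ = 0.75656/1.25395 = 0.603.

0.603c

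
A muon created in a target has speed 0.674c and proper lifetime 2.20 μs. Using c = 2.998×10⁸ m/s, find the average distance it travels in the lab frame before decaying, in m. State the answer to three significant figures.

602 m

Lorentz factor: γ = (1 − 0.454276)^(−1/2) = 1.3537.
Lab-frame lifetime: Δt = γτ = 1.3537 × 2.20 μs = 2.9781 μs.
Distance: d = vΔt = 0.674 × 2.998×10⁸ m/s × 2.9781×10^-6 s = 602 m.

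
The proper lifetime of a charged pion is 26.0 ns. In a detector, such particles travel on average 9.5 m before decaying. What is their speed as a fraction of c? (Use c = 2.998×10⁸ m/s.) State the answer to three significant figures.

Lab distance = (lab lifetime)·v = γτ·βc, so βγ = d/(cτ) = 9.500/(2.998×10⁸ × 2.600×10^-8) = 1.2188.
With βγ = 1.2188: γ² = 1 + (βγ)² = 2.48547, and β = (βγ)/γ = 1.2188/1.57654 = 0.773.

0.773c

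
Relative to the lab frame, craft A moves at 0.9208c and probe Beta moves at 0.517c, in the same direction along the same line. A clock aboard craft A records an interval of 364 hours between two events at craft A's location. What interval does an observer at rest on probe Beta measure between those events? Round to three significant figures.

571 hours

Transform craft A's velocity into probe Beta's frame: (0.9208 − 0.517)/(1 − 0.9208·0.517) = 0.4038/0.5239464, so the relative speed is 0.77069c.
γ for this relative speed: γ = 1/√(1 − 0.593963) = 1.5693.
Craft A's interval is proper; time dilation gives Δt_B = γΔτ = 1.5693 × 364 hours = 571 hours.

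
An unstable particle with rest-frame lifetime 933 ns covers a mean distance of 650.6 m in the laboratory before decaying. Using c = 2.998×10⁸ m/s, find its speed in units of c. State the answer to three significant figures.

Let x = d/(cτ) = 650.6 m / (2.998×10⁸ m/s × 9.330×10^-7 s) = 2.326. Since d = βγcτ, x = βγ = β/√(1−β²).
Solving: β² = x²/(1+x²) = 5.41028/6.41028 = 0.844001, so β = 0.919.

0.919c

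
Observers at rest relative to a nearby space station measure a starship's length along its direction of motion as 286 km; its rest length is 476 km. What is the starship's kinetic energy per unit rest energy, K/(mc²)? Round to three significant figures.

γ = L₀/L = 476/286 = 1.66434.
Since K = (γ−1)mc², K/(mc²) = 1.66434 − 1 = 0.664.

0.664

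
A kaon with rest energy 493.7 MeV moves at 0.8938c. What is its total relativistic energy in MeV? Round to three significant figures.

1100 MeV

γ = 1/√(1 − β²) = 1/√(1 − 0.79887844) = 1/√0.20112156 = 1/0.448466 = 2.2298.
Total energy: E = γmc² = 2.2298 × 493.7 MeV = 1100 MeV.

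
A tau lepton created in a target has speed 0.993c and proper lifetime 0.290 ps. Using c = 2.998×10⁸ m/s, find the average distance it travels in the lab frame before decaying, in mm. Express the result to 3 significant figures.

γ = 1/√(1 − β²) = 1/√(1 − 0.986049) = 1/√0.013951 = 1/0.118114 = 8.4664.
Lab-frame lifetime: Δt = γτ = 8.4664 × 0.290 ps = 2.4553 ps.
Distance: d = vΔt = 0.993 × 2.998×10⁸ m/s × 2.4553×10^-12 s = 7.31×10^-4 m = 0.731 mm.

0.731 mm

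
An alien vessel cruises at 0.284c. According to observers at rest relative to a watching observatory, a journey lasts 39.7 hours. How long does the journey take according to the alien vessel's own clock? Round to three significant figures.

Lorentz factor: γ = (1 − 0.080656)^(−1/2) = 1.0429.
The alien vessel's clock runs slow as seen from a watching observatory, so Δτ = Δt/γ = 39.7/1.0429 = 38.1 hours.

38.1 hours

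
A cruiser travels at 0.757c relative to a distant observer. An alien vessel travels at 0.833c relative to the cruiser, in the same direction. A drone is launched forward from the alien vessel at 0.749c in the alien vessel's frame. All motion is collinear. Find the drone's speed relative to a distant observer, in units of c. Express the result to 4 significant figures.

Compose velocities in two stages. Stage 1 (into S'): u₁ = (0.749+0.833)/(1+0.749×0.833) = 0.97419.
Stage 2 (into S): u = (0.97419+0.757)/(1+0.97419×0.757) = 0.99639, so the speed is 0.9964c.

0.9964c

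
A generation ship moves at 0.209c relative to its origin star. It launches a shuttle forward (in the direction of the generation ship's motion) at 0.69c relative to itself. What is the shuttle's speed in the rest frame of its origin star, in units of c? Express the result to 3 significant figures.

Relativistic velocity addition: u = (u' + v)/(1 + u'v/c²), with u' = 0.69c and v = 0.209c.
Numerator: 0.69 + 0.209 = 0.899. Denominator: 1 + (0.69)(0.209) = 1.14421.
u = 0.899/1.14421 = 0.78569, so the speed is 0.786c.

0.786c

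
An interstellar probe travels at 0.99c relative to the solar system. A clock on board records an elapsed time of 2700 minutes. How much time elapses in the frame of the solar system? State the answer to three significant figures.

With β = 0.99, γ = 1/√(1 − 0.99²) = 1/√0.0199 = 7.0888.
The onboard clock measures proper time, so the interval in the rest frame of the solar system is dilated: Δt = γ·Δτ = 7.0888 × 2700 minutes = 19100 minutes.

19100 minutes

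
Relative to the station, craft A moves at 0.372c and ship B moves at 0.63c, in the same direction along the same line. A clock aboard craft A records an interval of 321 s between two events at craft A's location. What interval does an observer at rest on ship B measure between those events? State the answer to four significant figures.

Speed of craft A in ship B's frame: u = (v_A − v_B)/(1 − v_A v_B/c²) = (0.372 − 0.63)/(1 − 0.372×0.63) = −0.258/0.76564 = −0.33697; |u| = 0.33697c.
At |u| = 0.33697c, γ = (1 − 0.113549)^(−1/2) = 1.0621.
The clock on craft A records proper time, so ship B measures Δt = γΔτ = 1.0621 × 321 = 340.9 s.

340.9 s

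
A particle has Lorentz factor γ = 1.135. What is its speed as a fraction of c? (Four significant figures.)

β = √(1 − 1/γ²) = √(1 − 1/1.288225) = √0.223738 = 0.4730.

0.4730c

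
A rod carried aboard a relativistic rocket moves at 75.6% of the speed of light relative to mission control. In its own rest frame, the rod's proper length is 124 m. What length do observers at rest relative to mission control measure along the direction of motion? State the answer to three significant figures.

γ = 1/√(1 − β²) = 1/√(1 − 0.571536) = 1/√0.428464 = 1/0.654572 = 1.5277.
Length contraction: L = L₀/γ = 124/1.5277 = 81.2 m.

81.2 m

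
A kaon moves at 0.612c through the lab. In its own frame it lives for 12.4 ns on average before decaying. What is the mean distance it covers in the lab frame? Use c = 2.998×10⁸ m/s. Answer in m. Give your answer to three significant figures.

2.88 m

γ = 1/√(1 − β²) = 1/√(1 − 0.374544) = 1/√0.625456 = 1/0.790858 = 1.2644.
Lab-frame lifetime: Δt = γτ = 1.2644 × 12.4 ns = 15.679 ns.
Distance: d = vΔt = 0.612 × 2.998×10⁸ m/s × 1.5679×10^-8 s = 2.88 m.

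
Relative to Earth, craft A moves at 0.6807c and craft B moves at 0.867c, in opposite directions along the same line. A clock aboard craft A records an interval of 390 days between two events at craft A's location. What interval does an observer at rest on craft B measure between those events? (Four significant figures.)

The velocity of craft A relative to craft B is (0.6807 + 0.867)c / (1 + 0.6807×0.867) = 0.97329c; relative speed 0.97329c.
At |u| = 0.97329c, γ = (1 − 0.947293)^(−1/2) = 4.3558.
Craft A's interval is proper; time dilation gives Δt_B = γΔτ = 4.3558 × 390 days = 1699 days.

1699 days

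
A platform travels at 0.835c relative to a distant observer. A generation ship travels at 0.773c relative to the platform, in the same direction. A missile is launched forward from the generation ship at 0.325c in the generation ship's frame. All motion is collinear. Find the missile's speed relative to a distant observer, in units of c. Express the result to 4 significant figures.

0.9883c

Compose velocities in two stages. Stage 1 (into S'): u₁ = (0.325+0.773)/(1+0.325×0.773) = 0.87754.
Stage 2 (into S): u = (0.87754+0.835)/(1+0.87754×0.835) = 0.98834, so the speed is 0.9883c.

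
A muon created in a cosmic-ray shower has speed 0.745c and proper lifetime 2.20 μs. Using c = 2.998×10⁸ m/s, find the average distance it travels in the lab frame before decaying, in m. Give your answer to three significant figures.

γ = 1/√(1 − β²) = 1/√(1 − 0.555025) = 1/√0.444975 = 1/0.667064 = 1.4991.
Lab-frame lifetime: Δt = γτ = 1.4991 × 2.20 μs = 3.298 μs.
Distance: d = vΔt = 0.745 × 2.998×10⁸ m/s × 3.2980×10^-6 s = 737 m.

737 m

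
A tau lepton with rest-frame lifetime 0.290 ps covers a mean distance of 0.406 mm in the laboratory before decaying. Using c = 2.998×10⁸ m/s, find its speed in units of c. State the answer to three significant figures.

0.978c

d = βγcτ ⇒ βγ = d/(cτ) = 4.060×10^-4 m / (8.6942×10^-5 m) = 4.6698.
β = (βγ)/√(1+(βγ)²) = 4.6698/√22.807 = 0.978.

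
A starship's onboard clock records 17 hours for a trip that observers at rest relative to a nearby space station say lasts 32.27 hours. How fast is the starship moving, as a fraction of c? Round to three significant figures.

γ = Δt/Δτ = 32.27/17 = 1.8982.
β = √(1 − 1/γ²) = √(1 − 0.277534) = √0.722466 = 0.850.

0.850c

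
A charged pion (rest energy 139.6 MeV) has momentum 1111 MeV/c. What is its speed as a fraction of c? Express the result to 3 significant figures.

pc/(mc²) = 1111/139.6 = 7.9585 = βγ = β/√(1−β²).
So β² = x²/(1 + x²) with x = 7.9585: x² = 63.3377, β² = 63.3377/64.3377 = 0.984457, β = 0.992.

0.992c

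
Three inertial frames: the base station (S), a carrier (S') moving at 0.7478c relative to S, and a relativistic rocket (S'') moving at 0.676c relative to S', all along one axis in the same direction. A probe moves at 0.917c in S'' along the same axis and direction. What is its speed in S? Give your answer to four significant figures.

0.9976c

Compose velocities in two stages. Stage 1 (into S'): u₁ = (0.917+0.676)/(1+0.917×0.676) = 0.9834.
Stage 2 (into S): u = (0.9834+0.7478)/(1+0.9834×0.7478) = 0.99759, so the speed is 0.9976c.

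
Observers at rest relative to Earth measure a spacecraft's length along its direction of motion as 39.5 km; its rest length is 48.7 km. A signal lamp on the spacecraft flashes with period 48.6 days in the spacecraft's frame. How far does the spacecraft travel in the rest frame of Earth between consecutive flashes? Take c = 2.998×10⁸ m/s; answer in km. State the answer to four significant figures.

γ = L₀/L = 48.7/39.5 = 1.23291.
β = √(1 − 1/γ²) = 0.58492. Lab-frame period = γτ = 1.23291×48.6 days = 59.919 days. Distance = βc × γτ = 0.58492 × 2.998×10⁸ m/s × 5177001.6 s = 9.0783×10^14 m = 9.078×10^11 km.

9.078×10^11 km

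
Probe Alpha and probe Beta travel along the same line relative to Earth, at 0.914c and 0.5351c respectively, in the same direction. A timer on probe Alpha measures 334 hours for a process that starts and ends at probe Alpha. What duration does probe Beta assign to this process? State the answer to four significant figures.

497.9 hours

Transform probe Alpha's velocity into probe Beta's frame: (0.914 − 0.5351)/(1 − 0.914·0.5351) = 0.3789/0.5109186, so the relative speed is 0.74161c.
γ for this relative speed: γ = 1/√(1 − 0.549985) = 1.4907.
Probe Alpha's interval is proper; time dilation gives Δt_B = γΔτ = 1.4907 × 334 hours = 497.9 hours.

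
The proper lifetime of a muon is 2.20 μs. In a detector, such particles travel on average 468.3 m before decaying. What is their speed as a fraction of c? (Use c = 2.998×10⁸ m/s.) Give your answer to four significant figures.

0.5789c

Let x = d/(cτ) = 468.3 m / (2.998×10⁸ m/s × 2.200×10^-6 s) = 0.71002. Since d = βγcτ, x = βγ = β/√(1−β²).
Solving: β² = x²/(1+x²) = 0.504128/1.504128 = 0.335163, so β = 0.5789.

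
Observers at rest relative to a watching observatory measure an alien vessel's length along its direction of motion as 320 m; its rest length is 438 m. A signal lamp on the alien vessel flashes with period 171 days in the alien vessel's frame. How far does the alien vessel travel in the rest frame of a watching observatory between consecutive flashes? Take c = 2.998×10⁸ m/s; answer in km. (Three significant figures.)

4.14×10^12 km

From L = L₀/γ: γ = 438/320 = 1.36875.
β = √(1 − 1/γ²) = 0.68281. Lab-frame period = γτ = 1.36875×171 days = 234.06 days. Distance = βc × γτ = 0.68281 × 2.998×10⁸ m/s × 20222784 s = 4.1397×10^15 m = 4.14×10^12 km.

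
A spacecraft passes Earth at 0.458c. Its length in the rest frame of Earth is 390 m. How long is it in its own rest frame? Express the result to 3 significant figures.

439 m

With β = 0.458, γ = 1/√(1 − 0.458²) = 1/√0.790236 = 1.1249.
Proper length: L₀ = γ·L = 1.1249 × 390 = 439 m.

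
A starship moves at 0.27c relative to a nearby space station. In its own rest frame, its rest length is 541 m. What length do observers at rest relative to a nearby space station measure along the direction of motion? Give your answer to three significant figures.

521 m

γ = 1/√(1 − β²) = 1/√(1 − 0.0729) = 1/√0.9271 = 1/0.96286 = 1.0386.
Along the direction of motion the measured length is L₀/γ = 541/1.0386 = 521 m.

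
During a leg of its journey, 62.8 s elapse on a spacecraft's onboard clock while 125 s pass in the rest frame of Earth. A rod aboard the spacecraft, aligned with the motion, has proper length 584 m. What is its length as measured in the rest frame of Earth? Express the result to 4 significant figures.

293.4 m

From Δt = γΔτ: γ = 125/62.8 = 1.99045.
The rod contracts by the same γ: 584 m / 1.99045 = 293.4 m.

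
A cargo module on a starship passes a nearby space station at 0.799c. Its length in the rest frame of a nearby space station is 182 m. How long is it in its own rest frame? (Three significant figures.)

303 m

γ = 1/√(1 − β²) = 1/√(1 − 0.638401) = 1/√0.361599 = 1/0.601331 = 1.663.
Proper length: L₀ = γ·L = 1.663 × 182 = 303 m.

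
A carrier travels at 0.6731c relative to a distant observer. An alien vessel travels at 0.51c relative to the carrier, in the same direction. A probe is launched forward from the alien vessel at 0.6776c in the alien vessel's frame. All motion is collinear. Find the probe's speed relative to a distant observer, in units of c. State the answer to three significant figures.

Compose velocities in two stages. Stage 1 (into S'): u₁ = (0.6776+0.51)/(1+0.6776×0.51) = 0.8826.
Stage 2 (into S): u = (0.8826+0.6731)/(1+0.8826×0.6731) = 0.97592, so the speed is 0.976c.

0.976c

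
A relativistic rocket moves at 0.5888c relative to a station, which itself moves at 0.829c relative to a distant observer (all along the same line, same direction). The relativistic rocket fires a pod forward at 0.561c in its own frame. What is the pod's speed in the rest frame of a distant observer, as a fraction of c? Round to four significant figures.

Apply u = (u'+v)/(1+u'v) twice. Pod in the station frame: (0.561+0.5888)/(1+0.561·0.5888) = 1.1498/1.3303168 = 0.86431c.
That velocity, transformed to the rest frame of a distant observer: (0.86431+0.829)/(1+0.86431·0.829) = 1.69331/1.71651299 = 0.98648c.

0.9865c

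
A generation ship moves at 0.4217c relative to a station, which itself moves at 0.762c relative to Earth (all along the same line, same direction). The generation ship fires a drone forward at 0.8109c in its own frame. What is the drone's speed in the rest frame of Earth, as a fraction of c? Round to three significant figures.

0.989c

Apply u = (u'+v)/(1+u'v) twice. Drone in the station frame: (0.8109+0.4217)/(1+0.8109·0.4217) = 1.2326/1.34195653 = 0.91851c.
That velocity, transformed to the rest frame of Earth: (0.91851+0.762)/(1+0.91851·0.762) = 1.68051/1.69990462 = 0.98859c.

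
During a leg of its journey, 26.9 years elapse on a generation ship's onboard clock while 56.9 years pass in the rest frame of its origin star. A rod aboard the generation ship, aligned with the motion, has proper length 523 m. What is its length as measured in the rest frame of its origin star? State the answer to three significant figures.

247 m

γ = Δt/Δτ = 56.9/26.9 = 2.11524.
The rod contracts by the same γ: 523 m / 2.11524 = 247 m.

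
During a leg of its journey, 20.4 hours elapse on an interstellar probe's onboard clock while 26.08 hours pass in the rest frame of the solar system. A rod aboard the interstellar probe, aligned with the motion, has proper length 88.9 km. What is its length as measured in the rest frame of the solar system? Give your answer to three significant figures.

69.5 km

The time-dilation ratio gives γ = 26.08/20.4 = 1.27843.
The rod contracts by the same γ: 88.9 km / 1.27843 = 69.5 km.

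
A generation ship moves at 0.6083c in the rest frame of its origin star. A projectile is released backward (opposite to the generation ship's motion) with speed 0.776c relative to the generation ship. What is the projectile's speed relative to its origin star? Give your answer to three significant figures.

0.318c

Relativistic velocity addition: u = (u' + v)/(1 + u'v/c²), with u' = −0.776c and v = 0.6083c.
Numerator: −0.776 + 0.6083 = −0.1677. Denominator: 1 + (−0.776)(0.6083) = 0.5279592.
u = −0.1677/0.5279592 = −0.31764, so the speed is 0.318c.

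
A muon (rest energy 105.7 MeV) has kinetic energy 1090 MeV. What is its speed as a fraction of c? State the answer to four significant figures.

0.9961c

γ = 1 + K/(mc²) = 1 + 1090/105.7 = 11.312.
β = √(1 − 1/γ²) = √(1 − 0.00781486) = √0.99218514 = 0.9961.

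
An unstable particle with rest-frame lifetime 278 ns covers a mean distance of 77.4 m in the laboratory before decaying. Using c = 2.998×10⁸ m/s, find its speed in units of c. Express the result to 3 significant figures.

d = βγcτ ⇒ βγ = d/(cτ) = 77.40 m / (83.3444 m) = 0.92868.
β = (βγ)/√(1+(βγ)²) = 0.92868/√1.862447 = 0.680.

0.680c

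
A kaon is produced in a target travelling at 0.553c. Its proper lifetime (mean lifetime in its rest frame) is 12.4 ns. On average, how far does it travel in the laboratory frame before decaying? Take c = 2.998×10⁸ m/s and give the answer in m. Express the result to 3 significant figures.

Lorentz factor: γ = (1 − 0.305809)^(−1/2) = 1.2002.
Lab-frame lifetime: Δt = γτ = 1.2002 × 12.4 ns = 14.882 ns.
Distance: d = vΔt = 0.553 × 2.998×10⁸ m/s × 1.4882×10^-8 s = 2.47 m.

2.47 m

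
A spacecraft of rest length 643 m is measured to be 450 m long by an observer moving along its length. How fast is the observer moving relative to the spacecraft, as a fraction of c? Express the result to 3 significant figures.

0.714c

Length contraction gives γ = L₀/L = 643/450 = 1.4289.
β = √(1 − 1/γ²) = √0.510225 = 0.714.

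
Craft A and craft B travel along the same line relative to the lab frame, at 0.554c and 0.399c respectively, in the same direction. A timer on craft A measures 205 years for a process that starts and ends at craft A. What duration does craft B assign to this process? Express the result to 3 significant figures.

209 years

The velocity of craft A relative to craft B is (0.554 − 0.399)c / (1 − 0.554×0.399) = 0.19898c; relative speed 0.19898c.
γ for this relative speed: γ = 1/√(1 − 0.039593) = 1.0204.
The clock on craft A records proper time, so craft B measures Δt = γΔτ = 1.0204 × 205 = 209 years.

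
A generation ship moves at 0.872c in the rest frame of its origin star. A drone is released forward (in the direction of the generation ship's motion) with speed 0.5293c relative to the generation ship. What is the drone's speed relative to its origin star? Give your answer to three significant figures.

0.959c

Relativistic velocity addition: u = (u' + v)/(1 + u'v/c²), with u' = 0.5293c and v = 0.872c.
Numerator: 0.5293 + 0.872 = 1.4013. Denominator: 1 + (0.5293)(0.872) = 1.4615496.
u = 1.4013/1.4615496 = 0.95878, so the speed is 0.959c.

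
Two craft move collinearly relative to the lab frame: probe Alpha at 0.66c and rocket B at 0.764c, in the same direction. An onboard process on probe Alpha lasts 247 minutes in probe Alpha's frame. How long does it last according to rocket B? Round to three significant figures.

253 minutes

Transform probe Alpha's velocity into rocket B's frame: (0.66 − 0.764)/(1 − 0.66·0.764) = −0.104/0.49576, so the relative speed is 0.20978c.
At |u| = 0.20978c, γ = (1 − 0.0440076)^(−1/2) = 1.0228.
The clock on probe Alpha records proper time, so rocket B measures Δt = γΔτ = 1.0228 × 247 = 253 minutes.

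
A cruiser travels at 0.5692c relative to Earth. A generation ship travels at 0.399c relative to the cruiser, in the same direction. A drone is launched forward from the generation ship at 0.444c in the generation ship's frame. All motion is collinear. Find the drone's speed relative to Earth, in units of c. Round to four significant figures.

0.9131c

Apply u = (u'+v)/(1+u'v) twice. Drone in the cruiser frame: (0.444+0.399)/(1+0.444·0.399) = 0.843/1.177156 = 0.71613c.
That velocity, transformed to the rest frame of Earth: (0.71613+0.5692)/(1+0.71613·0.5692) = 1.28533/1.407621196 = 0.91312c.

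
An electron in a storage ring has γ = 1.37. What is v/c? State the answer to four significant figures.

0.6835

β = √(1 − 1/γ²) = √(1 − 1/1.8769) = √0.467207 = 0.6835.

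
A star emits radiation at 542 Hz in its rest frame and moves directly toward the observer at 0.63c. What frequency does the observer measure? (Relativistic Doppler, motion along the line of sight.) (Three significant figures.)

1140 Hz

Relativistic Doppler (source moving toward): f_obs = f_src · √((1+β)/(1−β)).
With β = 0.63: factor = √(1.63/0.37) = 2.0989.
f_obs = 542 × 2.0989 = 1140 Hz.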